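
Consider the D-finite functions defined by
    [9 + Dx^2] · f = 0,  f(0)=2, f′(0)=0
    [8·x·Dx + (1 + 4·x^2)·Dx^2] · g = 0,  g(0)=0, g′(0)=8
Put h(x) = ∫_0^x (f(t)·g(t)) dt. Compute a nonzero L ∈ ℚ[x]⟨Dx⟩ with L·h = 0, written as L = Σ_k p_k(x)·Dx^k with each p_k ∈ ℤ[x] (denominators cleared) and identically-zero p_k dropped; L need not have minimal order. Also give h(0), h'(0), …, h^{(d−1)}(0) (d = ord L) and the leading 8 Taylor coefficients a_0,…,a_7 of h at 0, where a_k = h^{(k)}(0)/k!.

f: a_k = 2, 0, -9, 0, 27/4, 0, -81/40, 0, …
g: a_k = 0, 8, 0, -32/3, 0, 128/5, 0, -512/7, …
Sym-product of L_f,L_g gives L₀ (≤ ord 4).
h=∫₀ˣh₀: take L = L₀·Dx.
L = (2925 + 31536·x^2 + 95904·x^4 + 186624·x^6 + 186624·x^8)·Dx + (2448·x + 20160·x^3 + 62208·x^5 + 82944·x^7)·Dx^2 + (442 + 5088·x^2 + 19008·x^4 + 41472·x^6 + 41472·x^8)·Dx^3 + (272·x + 2240·x^3 + 6912·x^5 + 9216·x^7)·Dx^4 + (13 + 176·x^2 + 928·x^4 + 2304·x^6 + 2304·x^8)·Dx^5  (order 5).
h: a_k = 0, 0, 8, 0, -70/3, 0, 503/15, 0, …
ICs: h(0) = 0, h′(0) = 0, h′′(0) = 16, h′′′(0) = 0, h′′′′(0) = -560.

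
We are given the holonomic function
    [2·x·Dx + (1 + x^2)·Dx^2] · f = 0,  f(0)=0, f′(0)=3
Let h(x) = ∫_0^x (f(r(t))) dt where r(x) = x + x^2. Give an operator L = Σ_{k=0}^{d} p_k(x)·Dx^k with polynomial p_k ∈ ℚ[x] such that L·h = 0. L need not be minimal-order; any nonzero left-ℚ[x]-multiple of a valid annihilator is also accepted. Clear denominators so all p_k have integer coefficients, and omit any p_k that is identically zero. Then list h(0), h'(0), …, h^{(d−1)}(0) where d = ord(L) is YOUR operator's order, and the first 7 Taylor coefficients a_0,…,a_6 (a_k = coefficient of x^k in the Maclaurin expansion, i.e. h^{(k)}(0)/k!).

f: a_k = 0, 3, 0, -1, 0, 3/5, 0, …
Substitute x→r, Dx→(1/r')Dx; clear ⇒ L₀.
∫: right-multiply L₀ by Dx.
L = (-2 + 2·x + 8·x^2 + 12·x^3 + 6·x^4)·Dx^2 + (1 + 2·x + x^2 + 4·x^3 + 5·x^4 + 2·x^5)·Dx^3  (order 3).
h: a_k = 0, 0, 3/2, 1, -1/4, -3/5, -2/5, …
ICs: h(0) = 0, h′(0) = 0, h′′(0) = 3.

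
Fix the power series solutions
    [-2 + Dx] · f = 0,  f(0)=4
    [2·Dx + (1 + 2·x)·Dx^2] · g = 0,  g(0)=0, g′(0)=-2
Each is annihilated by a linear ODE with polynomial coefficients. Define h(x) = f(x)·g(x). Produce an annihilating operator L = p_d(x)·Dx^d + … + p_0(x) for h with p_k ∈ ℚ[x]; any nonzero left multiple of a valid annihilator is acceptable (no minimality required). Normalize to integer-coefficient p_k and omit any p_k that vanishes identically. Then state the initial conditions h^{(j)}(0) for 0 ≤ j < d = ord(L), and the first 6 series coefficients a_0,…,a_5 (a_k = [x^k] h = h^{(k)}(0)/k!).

f: a_k = 4, 8, 8, 16/3, 8/3, 16/15, …
g: a_k = 0, -2, 2, -8/3, 4, -32/5, …
Product ⇒ symmetric product L₀, ord ≤ 2.
L = 8·x + (-2 - 8·x)·Dx + (1 + 2·x)·Dx^2  (order 2).
h: a_k = 0, -8, -8, -32/3, 0, -48/5, …
ICs: h(0) = 0, h′(0) = -8.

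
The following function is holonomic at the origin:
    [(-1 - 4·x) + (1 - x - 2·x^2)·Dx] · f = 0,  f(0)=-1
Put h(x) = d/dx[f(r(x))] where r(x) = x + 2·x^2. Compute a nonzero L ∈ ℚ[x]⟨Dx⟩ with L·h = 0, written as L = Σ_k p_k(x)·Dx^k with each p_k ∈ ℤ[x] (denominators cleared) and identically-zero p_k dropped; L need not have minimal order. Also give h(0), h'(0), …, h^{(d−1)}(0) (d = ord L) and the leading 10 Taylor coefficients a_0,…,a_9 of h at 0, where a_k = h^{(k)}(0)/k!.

f: a_k = -1, -1, -3, -5, -11, -21, -43, -85, -171, -341, …
h₀=f(r): pull back L_f along r ⇒ L₀.
h=h₀': d/dx-closure on L₀ ⇒ L.
L = (10 + 72·x + 240·x^2 + 544·x^3 + 1344·x^4 + 1920·x^5 + 1280·x^6) + (-1 - 7·x - 12·x^2 + 32·x^3 + 200·x^4 + 384·x^5 + 448·x^6 + 256·x^7)·Dx  (order 1).
h: a_k = -1, -10, -51, -212, -845, -3342, -12551, -46376, -168993, -607650, …
ICs: h(0) = -1.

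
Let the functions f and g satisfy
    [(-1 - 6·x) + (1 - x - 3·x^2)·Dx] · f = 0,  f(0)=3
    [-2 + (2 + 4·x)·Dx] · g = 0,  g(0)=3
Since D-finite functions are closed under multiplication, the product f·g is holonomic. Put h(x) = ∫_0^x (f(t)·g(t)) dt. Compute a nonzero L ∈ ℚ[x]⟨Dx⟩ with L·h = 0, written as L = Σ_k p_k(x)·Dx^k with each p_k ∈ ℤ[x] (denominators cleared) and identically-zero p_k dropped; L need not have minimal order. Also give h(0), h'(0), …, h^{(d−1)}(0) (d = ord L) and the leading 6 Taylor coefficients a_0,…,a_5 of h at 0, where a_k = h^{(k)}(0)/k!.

f: a_k = 3, 3, 12, 21, 57, 120, …
g: a_k = 3, 3, -3/2, 3/2, -15/8, 21/8, …
Sym-product of L_f,L_g gives L₀ (≤ ord 1).
h=∫₀ˣh₀: take L = L₀·Dx.
L = (2 + 7·x + 9·x^2)·Dx + (-1 - x + 5·x^2 + 6·x^3)·Dx^2  (order 2).
h: a_k = 0, 9, 9, 27/2, 99/4, 1719/40, …
ICs: h(0) = 0, h′(0) = 9.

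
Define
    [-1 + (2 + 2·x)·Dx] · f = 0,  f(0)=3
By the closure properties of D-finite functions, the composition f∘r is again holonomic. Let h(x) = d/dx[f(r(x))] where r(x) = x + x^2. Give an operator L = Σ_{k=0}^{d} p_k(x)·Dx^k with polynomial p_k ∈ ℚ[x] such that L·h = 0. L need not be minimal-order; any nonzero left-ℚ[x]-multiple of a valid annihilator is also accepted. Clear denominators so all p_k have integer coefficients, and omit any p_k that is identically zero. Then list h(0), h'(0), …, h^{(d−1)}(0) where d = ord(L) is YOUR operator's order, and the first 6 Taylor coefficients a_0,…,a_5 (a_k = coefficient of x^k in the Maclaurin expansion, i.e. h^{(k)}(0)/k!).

f: a_k = 3, 3/2, -3/8, 3/16, -15/128, 21/256, …
L₀ from L_f via x↦r, Dx↦r'^{-1}Dx.
h=h₀': d/dx-closure on L₀ ⇒ L.
L = 3 + (-2 - 6·x - 6·x^2 - 4·x^3)·Dx  (order 1).
h: a_k = 3/2, 9/4, -27/16, 9/32, 225/256, -513/512, …
ICs: h(0) = 3/2.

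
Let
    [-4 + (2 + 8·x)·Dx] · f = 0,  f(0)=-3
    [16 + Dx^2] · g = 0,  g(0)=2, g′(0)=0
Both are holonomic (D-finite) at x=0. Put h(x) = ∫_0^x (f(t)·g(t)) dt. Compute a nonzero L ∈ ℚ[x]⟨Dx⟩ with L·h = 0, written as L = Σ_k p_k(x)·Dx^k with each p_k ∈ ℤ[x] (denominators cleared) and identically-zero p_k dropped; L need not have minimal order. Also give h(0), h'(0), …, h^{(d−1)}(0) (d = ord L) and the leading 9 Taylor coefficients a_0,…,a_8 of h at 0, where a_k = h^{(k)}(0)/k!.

f: a_k = -3, -6, 6, -12, 30, -84, 252, -792, 2574, …
g: a_k = 2, 0, -16, 0, 64/3, 0, -512/45, 0, 1024/315, …
f·g: L₀ = L_f ⊗_s L_g, ord ≤ 1·2.
Integrate: L := L₀·Dx.
L = (28 + 128·x + 256·x^2)·Dx + (-4 - 16·x)·Dx^2 + (1 + 8·x + 16·x^2)·Dx^3  (order 3).
h: a_k = 0, -6, -6, 20, 18, -20, -52/3, 2792/105, -802/15, …
ICs: h(0) = 0, h′(0) = -6, h′′(0) = -12.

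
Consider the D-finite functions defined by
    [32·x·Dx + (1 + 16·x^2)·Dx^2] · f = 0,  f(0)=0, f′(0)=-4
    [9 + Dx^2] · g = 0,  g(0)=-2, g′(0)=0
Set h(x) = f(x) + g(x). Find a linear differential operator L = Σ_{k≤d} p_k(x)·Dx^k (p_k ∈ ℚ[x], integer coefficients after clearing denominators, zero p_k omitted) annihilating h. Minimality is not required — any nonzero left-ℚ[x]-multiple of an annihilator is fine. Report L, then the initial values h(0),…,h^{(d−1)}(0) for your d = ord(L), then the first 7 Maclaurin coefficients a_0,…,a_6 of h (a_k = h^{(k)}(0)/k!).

f: a_k = 0, -4, 0, 64/3, 0, -1024/5, 0, …
g: a_k = -2, 0, 9, 0, -27/4, 0, 81/40, …
f+g: L₀ = lclm(L_f,L_g), ord ≤ 2+2.
L = (-52704·x + 967680·x^3 + 663552·x^5)·Dx + (-207 + 13104·x^2 + 283392·x^4 + 331776·x^6)·Dx^2 + (-5856·x + 107520·x^3 + 73728·x^5)·Dx^3 + (-23 + 1456·x^2 + 31488·x^4 + 36864·x^6)·Dx^4  (order 4).
h: a_k = -2, -4, 9, 64/3, -27/4, -1024/5, 81/40, …
ICs: h(0) = -2, h′(0) = -4, h′′(0) = 18, h′′′(0) = 128.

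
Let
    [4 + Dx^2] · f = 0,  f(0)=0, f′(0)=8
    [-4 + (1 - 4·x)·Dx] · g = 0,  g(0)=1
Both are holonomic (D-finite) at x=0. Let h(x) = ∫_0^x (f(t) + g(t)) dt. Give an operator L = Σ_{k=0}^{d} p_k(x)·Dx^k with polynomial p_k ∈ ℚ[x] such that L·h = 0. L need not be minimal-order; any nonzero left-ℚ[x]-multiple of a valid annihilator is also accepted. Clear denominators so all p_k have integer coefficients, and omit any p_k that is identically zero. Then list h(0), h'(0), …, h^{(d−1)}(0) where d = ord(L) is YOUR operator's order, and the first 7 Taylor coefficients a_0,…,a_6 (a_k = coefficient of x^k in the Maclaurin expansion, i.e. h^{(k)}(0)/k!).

f: a_k = 0, 8, 0, -16/3, 0, 16/15, 0, …
g: a_k = 1, 4, 16, 64, 256, 1024, 4096, …
L₀ := lclm(L_f,L_g); ord L₀ ≤ 2+1.
h=∫h₀ ⇒ L = L₀·Dx.
L = (-400 + 128·x - 256·x^2)·Dx + (36 - 176·x + 192·x^2 - 256·x^3)·Dx^2 + (-100 + 32·x - 64·x^2)·Dx^3 + (9 - 44·x + 48·x^2 - 64·x^3)·Dx^4  (order 4).
h: a_k = 0, 1, 6, 16/3, 44/3, 256/5, 7688/45, …
ICs: h(0) = 0, h′(0) = 1, h′′(0) = 12, h′′′(0) = 32.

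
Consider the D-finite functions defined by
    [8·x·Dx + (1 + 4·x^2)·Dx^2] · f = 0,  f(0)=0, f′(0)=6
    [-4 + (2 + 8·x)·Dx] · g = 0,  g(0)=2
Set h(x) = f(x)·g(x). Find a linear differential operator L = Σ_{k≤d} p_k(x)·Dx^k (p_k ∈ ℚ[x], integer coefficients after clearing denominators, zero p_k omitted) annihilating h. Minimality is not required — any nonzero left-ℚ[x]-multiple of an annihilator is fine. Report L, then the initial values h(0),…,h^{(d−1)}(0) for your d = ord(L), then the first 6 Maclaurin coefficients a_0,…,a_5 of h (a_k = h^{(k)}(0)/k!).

L = (12 - 16·x - 16·x^2) + (-4 - 8·x + 48·x^2 + 64·x^3)·Dx + (1 + 8·x + 20·x^2 + 32·x^3 + 64·x^4)·Dx^2  (order 2).
h: a_k = 0, 12, 24, -40, 16, -248/5, …
ICs: h(0) = 0, h′(0) = 12.

f: a_k = 0, 6, 0, -8, 0, 96/5, …
g: a_k = 2, 4, -4, 8, -20, 56, …
Product ⇒ symmetric product L₀, ord ≤ 2.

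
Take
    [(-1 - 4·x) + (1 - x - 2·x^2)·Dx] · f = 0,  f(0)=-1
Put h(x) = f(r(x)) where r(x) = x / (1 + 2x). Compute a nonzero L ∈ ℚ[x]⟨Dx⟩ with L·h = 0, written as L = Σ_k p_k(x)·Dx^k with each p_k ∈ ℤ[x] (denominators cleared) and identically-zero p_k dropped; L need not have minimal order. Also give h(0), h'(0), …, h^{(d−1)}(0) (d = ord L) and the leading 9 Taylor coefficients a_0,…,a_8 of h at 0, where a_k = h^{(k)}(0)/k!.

f: a_k = -1, -1, -3, -5, -11, -21, -43, -85, -171, …
h₀=f(r): pull back L_f along r ⇒ L₀.
L = (-1 - 6·x) + (1 + 5·x + 6·x^2)·Dx  (order 1).
h: a_k = -1, -1, -1, 3, -9, 27, -81, 243, -729, …
ICs: h(0) = -1.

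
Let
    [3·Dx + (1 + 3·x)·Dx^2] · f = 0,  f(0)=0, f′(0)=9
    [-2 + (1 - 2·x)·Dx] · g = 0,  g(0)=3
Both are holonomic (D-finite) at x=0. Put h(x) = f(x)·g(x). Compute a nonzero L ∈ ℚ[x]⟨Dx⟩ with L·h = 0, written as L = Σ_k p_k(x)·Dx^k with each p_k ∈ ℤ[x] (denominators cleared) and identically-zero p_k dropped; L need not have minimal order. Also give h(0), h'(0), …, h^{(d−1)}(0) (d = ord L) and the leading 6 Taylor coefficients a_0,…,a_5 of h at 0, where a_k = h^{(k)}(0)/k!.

f: a_k = 0, 9, -27/2, 27, -243/4, 729/5, …
g: a_k = 3, 6, 12, 24, 48, 96, …
h₀=f·g: eliminate ⇒ L₀, order ≤ 2·1.
L = 6 + (1 + 18·x)·Dx + (-1 - x + 6·x^2)·Dx^2  (order 2).
h: a_k = 0, 27, 27/2, 108, 135/4, 5049/10, …
ICs: h(0) = 0, h′(0) = 27.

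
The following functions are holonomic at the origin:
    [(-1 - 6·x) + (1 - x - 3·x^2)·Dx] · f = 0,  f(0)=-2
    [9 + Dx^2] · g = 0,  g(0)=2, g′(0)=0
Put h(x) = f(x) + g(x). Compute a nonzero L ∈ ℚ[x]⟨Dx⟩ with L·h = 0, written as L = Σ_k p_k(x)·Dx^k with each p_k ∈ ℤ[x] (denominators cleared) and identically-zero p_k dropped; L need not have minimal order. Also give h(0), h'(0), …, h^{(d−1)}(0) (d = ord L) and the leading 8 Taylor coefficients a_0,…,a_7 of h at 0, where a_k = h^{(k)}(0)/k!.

L = (459 + 2916·x + 1539·x^2 + 3888·x^3 + 3645·x^4 + 4374·x^5) + (-153 + 153·x + 378·x^2 - 405·x^3 + 2187·x^5 + 2187·x^6)·Dx + (51 + 324·x + 171·x^2 + 432·x^3 + 405·x^4 + 486·x^5)·Dx^2 + (-17 + 17·x + 42·x^2 - 45·x^3 + 243·x^5 + 243·x^6)·Dx^3  (order 3).
h: a_k = 0, -2, -17, -14, -125/4, -80, -7841/40, -434, …
ICs: h(0) = 0, h′(0) = -2, h′′(0) = -34.

f: a_k = -2, -2, -8, -14, -38, -80, -194, -434, …
g: a_k = 2, 0, -9, 0, 27/4, 0, -81/40, 0, …
L₀ := lclm(L_f,L_g); ord L₀ ≤ 1+2.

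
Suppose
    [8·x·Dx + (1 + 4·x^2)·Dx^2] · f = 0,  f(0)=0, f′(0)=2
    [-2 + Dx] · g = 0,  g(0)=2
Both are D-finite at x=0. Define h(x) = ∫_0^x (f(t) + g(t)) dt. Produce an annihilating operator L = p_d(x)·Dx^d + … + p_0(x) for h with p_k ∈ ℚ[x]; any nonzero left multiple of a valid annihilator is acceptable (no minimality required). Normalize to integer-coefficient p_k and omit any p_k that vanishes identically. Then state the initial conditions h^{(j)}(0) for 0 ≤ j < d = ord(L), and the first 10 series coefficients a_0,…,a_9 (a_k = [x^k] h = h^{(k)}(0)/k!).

L = (8 - 32·x - 32·x^2)·Dx^2 + (-6 + 12·x + 8·x^2 - 16·x^3)·Dx^3 + (1 + 2·x + 4·x^2 + 8·x^3)·Dx^4  (order 4).
h: a_k = 0, 2, 3, 4/3, 0, 4/15, 52/45, 8/315, -718/315, 4/2835, …
ICs: h(0) = 0, h′(0) = 2, h′′(0) = 6, h′′′(0) = 8.

f: a_k = 0, 2, 0, -8/3, 0, 32/5, 0, -128/7, 0, 512/9, …
g: a_k = 2, 4, 4, 8/3, 4/3, 8/15, 8/45, 16/315, 4/315, 8/2835, …
Sum ⇒ L₀ = lclm(L_f,L_g) in ℚ(x)⟨Dx⟩.
h=∫₀ˣh₀: take L = L₀·Dx.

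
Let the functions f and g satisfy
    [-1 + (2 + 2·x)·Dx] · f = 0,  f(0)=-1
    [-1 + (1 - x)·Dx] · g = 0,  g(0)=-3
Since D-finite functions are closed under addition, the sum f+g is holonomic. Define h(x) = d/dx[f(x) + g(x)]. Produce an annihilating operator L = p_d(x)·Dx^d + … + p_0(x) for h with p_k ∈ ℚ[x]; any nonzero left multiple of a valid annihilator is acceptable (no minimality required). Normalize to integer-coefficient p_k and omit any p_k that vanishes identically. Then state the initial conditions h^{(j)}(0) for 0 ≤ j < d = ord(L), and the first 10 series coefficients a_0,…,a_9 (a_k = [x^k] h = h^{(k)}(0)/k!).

L = (-18 - 6·x) + (-21 - 54·x - 21·x^2)·Dx + (10 + 6·x - 10·x^2 - 6·x^3)·Dx^2  (order 2).
h: a_k = -7/2, -23/4, -147/16, -379/32, -3875/256, -9153/512, -43239/2048, -97875/4096, -1775907/65536, -3920005/131072, …
ICs: h(0) = -7/2, h′(0) = -23/4.

f: a_k = -1, -1/2, 1/8, -1/16, 5/128, -7/256, 21/1024, -33/2048, 429/32768, -715/65536, …
g: a_k = -3, -3, -3, -3, -3, -3, -3, -3, -3, -3, …
h₀=f+g: left-lcm gives L₀, ord ≤ 2.
h=h₀': d/dx-closure on L₀ ⇒ L.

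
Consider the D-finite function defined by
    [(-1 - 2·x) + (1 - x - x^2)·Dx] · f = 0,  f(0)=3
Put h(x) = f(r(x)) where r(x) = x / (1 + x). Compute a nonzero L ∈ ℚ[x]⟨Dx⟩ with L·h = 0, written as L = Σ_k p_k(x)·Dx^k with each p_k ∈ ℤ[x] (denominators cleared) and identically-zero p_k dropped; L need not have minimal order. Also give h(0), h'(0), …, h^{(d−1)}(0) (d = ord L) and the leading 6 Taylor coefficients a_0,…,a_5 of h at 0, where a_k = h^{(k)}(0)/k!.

L = (1 + 3·x) + (-1 - 2·x + x^3)·Dx  (order 1).
h: a_k = 3, 3, 3, 0, 3, -3, …
ICs: h(0) = 3.

f: a_k = 3, 3, 6, 9, 15, 24, …
Substitute x→r, Dx→(1/r')Dx; clear ⇒ L₀.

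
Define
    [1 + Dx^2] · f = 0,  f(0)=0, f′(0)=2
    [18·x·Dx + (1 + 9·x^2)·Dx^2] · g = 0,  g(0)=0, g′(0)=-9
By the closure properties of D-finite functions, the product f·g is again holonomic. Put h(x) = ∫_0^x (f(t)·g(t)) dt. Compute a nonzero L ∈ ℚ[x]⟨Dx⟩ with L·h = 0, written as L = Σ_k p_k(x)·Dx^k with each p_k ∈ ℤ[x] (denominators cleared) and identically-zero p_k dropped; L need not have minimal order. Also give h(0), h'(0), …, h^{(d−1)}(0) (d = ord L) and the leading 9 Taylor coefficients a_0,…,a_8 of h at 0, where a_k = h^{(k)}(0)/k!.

L = (370 + 9594·x^2 + 4131·x^4 + 2916·x^6 + 6561·x^8)·Dx + (684·x + 6804·x^3 + 8748·x^5 + 26244·x^7)·Dx^2 + (380 + 9792·x^2 + 5346·x^4 + 5832·x^6 + 13122·x^8)·Dx^3 + (684·x + 6804·x^3 + 8748·x^5 + 26244·x^7)·Dx^4 + (10 + 198·x^2 + 1215·x^4 + 2916·x^6 + 6561·x^8)·Dx^5  (order 5).
h: a_k = 0, 0, 0, -6, 0, 57/5, 0, -1203/28, 0, …
ICs: h(0) = 0, h′(0) = 0, h′′(0) = 0, h′′′(0) = -36, h′′′′(0) = 0.

f: a_k = 0, 2, 0, -1/3, 0, 1/60, 0, -1/2520, 0, …
g: a_k = 0, -9, 0, 27, 0, -729/5, 0, 6561/7, 0, …
Product ⇒ symmetric product L₀, ord ≤ 4.
∫: right-multiply L₀ by Dx.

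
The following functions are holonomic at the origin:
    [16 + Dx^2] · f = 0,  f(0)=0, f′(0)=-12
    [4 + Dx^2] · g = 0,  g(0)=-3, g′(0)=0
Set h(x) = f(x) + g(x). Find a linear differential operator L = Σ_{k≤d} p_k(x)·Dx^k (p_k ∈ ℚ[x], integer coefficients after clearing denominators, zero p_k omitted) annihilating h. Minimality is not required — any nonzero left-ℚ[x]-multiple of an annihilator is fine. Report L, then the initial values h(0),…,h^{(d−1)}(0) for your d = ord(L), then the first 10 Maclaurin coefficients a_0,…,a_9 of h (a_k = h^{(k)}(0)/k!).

f: a_k = 0, -12, 0, 32, 0, -128/5, 0, 1024/105, 0, -2048/945, …
g: a_k = -3, 0, 6, 0, -2, 0, 4/15, 0, -2/105, 0, …
Weyl lclm of L_f,L_g ⇒ L₀ (ord ≤ 4).
L = 64 + 20·Dx^2 + Dx^4  (order 4).
h: a_k = -3, -12, 6, 32, -2, -128/5, 4/15, 1024/105, -2/105, -2048/945, …
ICs: h(0) = -3, h′(0) = -12, h′′(0) = 12, h′′′(0) = 192.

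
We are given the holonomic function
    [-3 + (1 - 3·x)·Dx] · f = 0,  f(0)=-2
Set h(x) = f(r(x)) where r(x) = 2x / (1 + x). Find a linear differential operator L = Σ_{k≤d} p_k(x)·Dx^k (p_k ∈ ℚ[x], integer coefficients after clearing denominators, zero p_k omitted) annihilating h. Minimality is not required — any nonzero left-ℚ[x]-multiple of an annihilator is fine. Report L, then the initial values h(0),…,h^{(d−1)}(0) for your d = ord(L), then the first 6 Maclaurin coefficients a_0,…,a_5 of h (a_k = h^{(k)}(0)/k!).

f: a_k = -2, -6, -18, -54, -162, -486, …
f∘r: x↦r, Dx↦Dx/r' in L_f ⇒ L₀.
L = 6 + (-1 + 4·x + 5·x^2)·Dx  (order 1).
h: a_k = -2, -12, -60, -300, -1500, -7500, …
ICs: h(0) = -2.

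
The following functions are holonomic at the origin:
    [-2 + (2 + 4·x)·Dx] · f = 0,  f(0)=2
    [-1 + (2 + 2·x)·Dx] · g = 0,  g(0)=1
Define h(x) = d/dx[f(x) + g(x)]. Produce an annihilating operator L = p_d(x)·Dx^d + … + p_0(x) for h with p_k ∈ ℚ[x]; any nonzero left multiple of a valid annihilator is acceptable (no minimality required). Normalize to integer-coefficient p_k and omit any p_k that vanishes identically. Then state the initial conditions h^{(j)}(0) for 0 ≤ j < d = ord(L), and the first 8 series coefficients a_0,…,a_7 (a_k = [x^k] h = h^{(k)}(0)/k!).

L = -3 + (-9 - 12·x)·Dx + (-2 - 6·x - 4·x^2)·Dx^2  (order 2).
h: a_k = 5/2, -9/4, 51/16, -165/32, 2275/256, -8127/512, 59367/2048, -220077/4096, …
ICs: h(0) = 5/2, h′(0) = -9/4.

f: a_k = 2, 2, -1, 1, -5/4, 7/4, -21/8, 33/8, …
g: a_k = 1, 1/2, -1/8, 1/16, -5/128, 7/256, -21/1024, 33/2048, …
h₀=f+g: left-lcm gives L₀, ord ≤ 2.
h₀' ⇒ L via d/dx closure of L₀.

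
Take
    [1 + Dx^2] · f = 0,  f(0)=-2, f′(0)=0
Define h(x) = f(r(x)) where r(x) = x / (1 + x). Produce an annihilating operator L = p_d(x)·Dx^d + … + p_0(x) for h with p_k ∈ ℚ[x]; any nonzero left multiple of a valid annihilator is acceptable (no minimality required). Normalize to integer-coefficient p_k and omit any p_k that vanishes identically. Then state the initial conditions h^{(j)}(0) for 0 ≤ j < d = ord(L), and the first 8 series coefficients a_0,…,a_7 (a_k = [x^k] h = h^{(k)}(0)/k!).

f: a_k = -2, 0, 1, 0, -1/12, 0, 1/360, 0, …
Change of var in L_f (x↦r) gives L₀.
L = 1 + (2 + 6·x + 6·x^2 + 2·x^3)·Dx + (1 + 4·x + 6·x^2 + 4·x^3 + x^4)·Dx^2  (order 2).
h: a_k = -2, 0, 1, -2, 35/12, -11/3, 1501/360, -87/20, …
ICs: h(0) = -2, h′(0) = 0.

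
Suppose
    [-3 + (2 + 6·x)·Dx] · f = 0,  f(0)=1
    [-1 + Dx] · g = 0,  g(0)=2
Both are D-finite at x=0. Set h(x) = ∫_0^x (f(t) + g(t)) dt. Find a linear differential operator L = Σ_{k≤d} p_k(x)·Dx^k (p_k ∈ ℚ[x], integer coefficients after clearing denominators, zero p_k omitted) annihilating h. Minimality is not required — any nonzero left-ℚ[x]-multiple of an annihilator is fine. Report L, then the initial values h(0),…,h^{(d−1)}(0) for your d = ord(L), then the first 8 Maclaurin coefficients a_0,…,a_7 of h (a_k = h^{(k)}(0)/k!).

f: a_k = 1, 3/2, -9/8, 27/16, -405/128, 1701/256, -15309/1024, 72171/2048, …
g: a_k = 2, 2, 1, 1/3, 1/12, 1/60, 1/360, 1/2520, …
f+g: L₀ = lclm(L_f,L_g), ord ≤ 1+1.
h=∫h₀ ⇒ L = L₀·Dx.
L = (15 + 18·x)·Dx + (-13 - 24·x - 36·x^2)·Dx^2 + (-2 + 6·x + 36·x^2)·Dx^3  (order 3).
h: a_k = 0, 3, 7/4, -1/24, 97/192, -1183/1920, 25579/23040, -688777/322560, …
ICs: h(0) = 0, h′(0) = 3, h′′(0) = 7/2.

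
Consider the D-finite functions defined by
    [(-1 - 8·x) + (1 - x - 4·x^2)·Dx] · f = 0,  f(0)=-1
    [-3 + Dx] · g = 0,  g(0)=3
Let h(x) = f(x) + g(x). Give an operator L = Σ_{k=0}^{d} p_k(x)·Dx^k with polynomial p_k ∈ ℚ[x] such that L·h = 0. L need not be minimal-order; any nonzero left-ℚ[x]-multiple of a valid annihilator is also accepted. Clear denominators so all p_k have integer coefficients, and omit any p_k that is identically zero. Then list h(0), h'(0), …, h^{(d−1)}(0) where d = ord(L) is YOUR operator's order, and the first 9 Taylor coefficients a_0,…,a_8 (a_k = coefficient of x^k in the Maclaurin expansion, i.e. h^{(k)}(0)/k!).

L = (-21 - 9·x - 396·x^2 - 288·x^3) + (1 + 42·x + 159·x^2 - 72·x^3 - 144·x^4)·Dx + (2 - 13·x - 9·x^2 + 56·x^3 + 48·x^4)·Dx^2  (order 2).
h: a_k = 2, 8, 17/2, 9/2, -151/8, -2357/40, -14237/80, -246231/560, -5217013/4480, …
ICs: h(0) = 2, h′(0) = 8.

f: a_k = -1, -1, -5, -9, -29, -65, -181, -441, -1165, …
g: a_k = 3, 9, 27/2, 27/2, 81/8, 243/40, 243/80, 729/560, 2187/4480, …
Sum ⇒ L₀ = lclm(L_f,L_g) in ℚ(x)⟨Dx⟩.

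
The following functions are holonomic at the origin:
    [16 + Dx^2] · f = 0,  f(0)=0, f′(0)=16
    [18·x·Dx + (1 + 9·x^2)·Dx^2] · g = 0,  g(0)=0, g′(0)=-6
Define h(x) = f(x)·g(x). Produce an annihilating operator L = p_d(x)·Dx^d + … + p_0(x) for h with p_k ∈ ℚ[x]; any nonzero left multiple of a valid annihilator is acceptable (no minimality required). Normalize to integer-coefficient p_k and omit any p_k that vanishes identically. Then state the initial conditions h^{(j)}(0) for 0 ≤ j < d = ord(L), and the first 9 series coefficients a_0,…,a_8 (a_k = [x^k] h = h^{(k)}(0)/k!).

f: a_k = 0, 16, 0, -128/3, 0, 512/15, 0, -4096/315, 0, …
g: a_k = 0, -6, 0, 18, 0, -486/5, 0, 4374/7, 0, …
h₀=f·g: eliminate ⇒ L₀, order ≤ 2·2.
L = (20800 + 494784·x^2 + 2923776·x^4 + 11943936·x^6 + 26873856·x^8) + (19584·x + 342144·x^3 + 2239488·x^5 + 6718464·x^7)·Dx + (1700 + 42732·x^2 + 318816·x^4 + 1492992·x^6 + 3359232·x^8)·Dx^2 + (1224·x + 21384·x^3 + 139968·x^5 + 419904·x^7)·Dx^3 + (25 + 738·x^2 + 8505·x^4 + 46656·x^6 + 104976·x^8)·Dx^4  (order 4).
h: a_k = 0, 0, -96, 0, 544, 0, -2528, 0, 44512/3, …
ICs: h(0) = 0, h′(0) = 0, h′′(0) = -192, h′′′(0) = 0.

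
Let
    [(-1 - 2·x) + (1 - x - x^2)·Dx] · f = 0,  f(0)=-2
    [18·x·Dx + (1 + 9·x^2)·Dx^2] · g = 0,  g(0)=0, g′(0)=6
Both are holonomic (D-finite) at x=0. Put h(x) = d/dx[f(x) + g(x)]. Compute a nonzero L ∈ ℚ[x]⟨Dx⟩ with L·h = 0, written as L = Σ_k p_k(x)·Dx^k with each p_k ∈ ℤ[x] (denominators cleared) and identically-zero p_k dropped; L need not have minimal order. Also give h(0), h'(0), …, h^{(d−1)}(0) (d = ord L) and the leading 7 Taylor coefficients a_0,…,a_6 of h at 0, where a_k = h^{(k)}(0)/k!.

f: a_k = -2, -2, -4, -6, -10, -16, -26, …
g: a_k = 0, 6, 0, -18, 0, 486/5, 0, …
L₀ := lclm(L_f,L_g); ord L₀ ≤ 1+2.
Derive L from L₀ (diff closure).
L = (-36 + 144·x + 1440·x^2 + 2376·x^3 + 3186·x^4 + 486·x^6) + (18 + 24·x - 108·x^2 + 444·x^3 + 2313·x^4 + 2178·x^5 + 243·x^6 + 486·x^7)·Dx + (-2 - 10·x - 34·x^2 - 48·x^3 - 123·x^4 + 387·x^5 + 198·x^6 + 81·x^7 + 81·x^8)·Dx^2  (order 2).
h: a_k = 4, -8, -72, -40, 406, -156, -4668, …
ICs: h(0) = 4, h′(0) = -8.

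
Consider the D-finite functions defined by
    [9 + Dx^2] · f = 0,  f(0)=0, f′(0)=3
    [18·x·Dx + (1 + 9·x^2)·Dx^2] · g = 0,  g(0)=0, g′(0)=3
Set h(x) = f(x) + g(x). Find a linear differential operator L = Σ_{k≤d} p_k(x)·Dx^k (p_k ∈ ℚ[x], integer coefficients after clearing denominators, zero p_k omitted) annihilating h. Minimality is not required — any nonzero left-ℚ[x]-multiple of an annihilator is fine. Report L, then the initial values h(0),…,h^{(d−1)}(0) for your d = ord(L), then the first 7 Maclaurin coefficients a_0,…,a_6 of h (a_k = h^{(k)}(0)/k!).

L = (-1782·x + 20412·x^3 + 13122·x^5)·Dx + (-9 + 567·x^2 + 6561·x^4 + 6561·x^6)·Dx^2 + (-198·x + 2268·x^3 + 1458·x^5)·Dx^3 + (-1 + 63·x^2 + 729·x^4 + 729·x^6)·Dx^4  (order 4).
h: a_k = 0, 6, 0, -27/2, 0, 405/8, 0, …
ICs: h(0) = 0, h′(0) = 6, h′′(0) = 0, h′′′(0) = -81.

f: a_k = 0, 3, 0, -9/2, 0, 81/40, 0, …
g: a_k = 0, 3, 0, -9, 0, 243/5, 0, …
f+g: L₀ = lclm(L_f,L_g), ord ≤ 2+2.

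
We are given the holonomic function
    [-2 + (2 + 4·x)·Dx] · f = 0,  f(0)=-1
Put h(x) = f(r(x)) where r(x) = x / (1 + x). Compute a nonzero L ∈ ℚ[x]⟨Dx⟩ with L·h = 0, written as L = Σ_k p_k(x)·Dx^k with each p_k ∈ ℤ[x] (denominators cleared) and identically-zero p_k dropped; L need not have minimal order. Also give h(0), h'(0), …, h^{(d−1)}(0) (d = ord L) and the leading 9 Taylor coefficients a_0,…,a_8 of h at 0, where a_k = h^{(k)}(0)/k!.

L = -1 + (1 + 4·x + 3·x^2)·Dx  (order 1).
h: a_k = -1, -1, 3/2, -5/2, 37/8, -75/8, 327/16, -753/16, 14445/128, …
ICs: h(0) = -1.

f: a_k = -1, -1, 1/2, -1/2, 5/8, -7/8, 21/16, -33/16, 429/128, …
h₀=f(r): pull back L_f along r ⇒ L₀.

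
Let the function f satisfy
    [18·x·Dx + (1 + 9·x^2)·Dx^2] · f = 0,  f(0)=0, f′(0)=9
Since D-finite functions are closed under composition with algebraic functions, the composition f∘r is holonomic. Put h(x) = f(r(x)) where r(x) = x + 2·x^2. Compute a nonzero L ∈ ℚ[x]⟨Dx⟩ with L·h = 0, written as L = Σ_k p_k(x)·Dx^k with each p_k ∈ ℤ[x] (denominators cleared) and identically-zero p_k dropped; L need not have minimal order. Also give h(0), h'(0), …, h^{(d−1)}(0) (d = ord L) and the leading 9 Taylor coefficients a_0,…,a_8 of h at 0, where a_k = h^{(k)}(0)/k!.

L = (-4 + 18·x + 144·x^2 + 432·x^3 + 432·x^4)·Dx + (1 + 4·x + 9·x^2 + 72·x^3 + 180·x^4 + 144·x^5)·Dx^2  (order 2).
h: a_k = 0, 9, 18, -27, -162, -891/5, 1242, 34263/7, -1458, …
ICs: h(0) = 0, h′(0) = 9.

f: a_k = 0, 9, 0, -27, 0, 729/5, 0, -6561/7, 0, …
L₀ from L_f via x↦r, Dx↦r'^{-1}Dx.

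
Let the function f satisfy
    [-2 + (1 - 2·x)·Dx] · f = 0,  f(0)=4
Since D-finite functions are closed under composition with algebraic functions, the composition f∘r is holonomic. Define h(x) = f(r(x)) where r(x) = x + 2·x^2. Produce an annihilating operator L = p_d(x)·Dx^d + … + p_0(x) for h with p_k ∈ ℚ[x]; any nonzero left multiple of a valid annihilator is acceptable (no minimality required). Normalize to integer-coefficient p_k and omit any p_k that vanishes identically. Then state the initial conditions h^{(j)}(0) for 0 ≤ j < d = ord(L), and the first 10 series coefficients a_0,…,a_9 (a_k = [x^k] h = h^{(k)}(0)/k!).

L = (2 + 8·x) + (-1 + 2·x + 4·x^2)·Dx  (order 1).
h: a_k = 4, 8, 32, 96, 320, 1024, 3328, 10752, 34816, 112640, …
ICs: h(0) = 4.

f: a_k = 4, 8, 16, 32, 64, 128, 256, 512, 1024, 2048, …
Substitute x→r, Dx→(1/r')Dx; clear ⇒ L₀.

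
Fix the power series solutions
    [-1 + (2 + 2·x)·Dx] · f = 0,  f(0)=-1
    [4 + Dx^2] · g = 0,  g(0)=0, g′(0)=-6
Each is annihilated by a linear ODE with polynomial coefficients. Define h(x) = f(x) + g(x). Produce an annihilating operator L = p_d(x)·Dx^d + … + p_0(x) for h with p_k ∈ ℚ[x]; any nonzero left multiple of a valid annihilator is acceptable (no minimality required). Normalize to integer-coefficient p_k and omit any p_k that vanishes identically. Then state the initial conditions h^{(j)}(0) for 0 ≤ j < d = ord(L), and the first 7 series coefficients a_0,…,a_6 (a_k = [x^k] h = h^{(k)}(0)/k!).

f: a_k = -1, -1/2, 1/8, -1/16, 5/128, -7/256, 21/1024, …
g: a_k = 0, -6, 0, 4, 0, -4/5, 0, …
Weyl lclm of L_f,L_g ⇒ L₀ (ord ≤ 3).
L = (-76 - 128·x - 64·x^2) + (120 + 376·x + 384·x^2 + 128·x^3)·Dx + (-19 - 32·x - 16·x^2)·Dx^2 + (30 + 94·x + 96·x^2 + 32·x^3)·Dx^3  (order 3).
h: a_k = -1, -13/2, 1/8, 63/16, 5/128, -1059/1280, 21/1024, …
ICs: h(0) = -1, h′(0) = -13/2, h′′(0) = 1/4.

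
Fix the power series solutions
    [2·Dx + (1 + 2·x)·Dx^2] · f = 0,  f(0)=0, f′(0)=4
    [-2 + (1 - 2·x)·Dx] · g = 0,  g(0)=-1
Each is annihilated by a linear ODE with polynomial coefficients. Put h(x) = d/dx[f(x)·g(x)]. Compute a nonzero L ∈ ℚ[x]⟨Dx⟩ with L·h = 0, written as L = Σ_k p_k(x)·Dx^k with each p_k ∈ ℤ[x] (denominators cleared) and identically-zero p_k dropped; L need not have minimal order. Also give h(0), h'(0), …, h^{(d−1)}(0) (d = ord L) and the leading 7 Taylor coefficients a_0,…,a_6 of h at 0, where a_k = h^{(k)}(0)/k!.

f: a_k = 0, 4, -4, 16/3, -8, 64/5, -64/3, …
g: a_k = -1, -2, -4, -8, -16, -32, -64, …
f·g: L₀ = L_f ⊗_s L_g, ord ≤ 2·1.
Derive L from L₀ (diff closure).
L = 16 + (2 + 20·x)·Dx + (-1 + 4·x^2)·Dx^2  (order 2).
h: a_k = -4, -8, -40, -224/3, -752/3, -2368/5, -20416/15, …
ICs: h(0) = -4, h′(0) = -8.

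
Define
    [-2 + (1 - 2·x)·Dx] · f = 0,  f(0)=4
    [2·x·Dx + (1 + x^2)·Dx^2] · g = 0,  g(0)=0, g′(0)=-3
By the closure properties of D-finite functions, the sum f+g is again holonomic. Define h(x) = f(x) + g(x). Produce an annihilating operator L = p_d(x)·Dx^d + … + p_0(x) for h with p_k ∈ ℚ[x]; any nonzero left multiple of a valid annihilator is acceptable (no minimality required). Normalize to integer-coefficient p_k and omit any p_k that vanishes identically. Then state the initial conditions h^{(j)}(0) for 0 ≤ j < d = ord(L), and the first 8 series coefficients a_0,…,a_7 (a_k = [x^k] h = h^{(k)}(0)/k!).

L = (-4 + 32·x + 12·x^2)·Dx + (13 - 4·x + 25·x^2 + 12·x^3)·Dx^2 + (-2 + 3·x + 3·x^3 + 2·x^4)·Dx^3  (order 3).
h: a_k = 4, 5, 16, 33, 64, 637/5, 256, 3587/7, …
ICs: h(0) = 4, h′(0) = 5, h′′(0) = 32.

f: a_k = 4, 8, 16, 32, 64, 128, 256, 512, …
g: a_k = 0, -3, 0, 1, 0, -3/5, 0, 3/7, …
Weyl lclm of L_f,L_g ⇒ L₀ (ord ≤ 3).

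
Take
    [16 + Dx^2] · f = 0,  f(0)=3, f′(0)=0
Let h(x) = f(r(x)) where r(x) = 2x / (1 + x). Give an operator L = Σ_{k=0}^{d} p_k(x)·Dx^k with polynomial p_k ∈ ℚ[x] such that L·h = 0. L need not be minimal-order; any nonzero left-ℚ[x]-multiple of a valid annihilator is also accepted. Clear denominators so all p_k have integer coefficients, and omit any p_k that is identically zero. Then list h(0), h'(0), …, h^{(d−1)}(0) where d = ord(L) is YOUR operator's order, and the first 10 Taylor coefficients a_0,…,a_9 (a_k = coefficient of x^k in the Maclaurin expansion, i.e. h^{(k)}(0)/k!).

f: a_k = 3, 0, -24, 0, 32, 0, -256/15, 0, 512/105, 0, …
Substitute x→r, Dx→(1/r')Dx; clear ⇒ L₀.
L = 64 + (2 + 6·x + 6·x^2 + 2·x^3)·Dx + (1 + 4·x + 6·x^2 + 4·x^3 + x^4)·Dx^2  (order 2).
h: a_k = 3, 0, -96, 192, 224, -1664, 53216/15, -15552/5, -466336/105, 2444032/105, …
ICs: h(0) = 3, h′(0) = 0.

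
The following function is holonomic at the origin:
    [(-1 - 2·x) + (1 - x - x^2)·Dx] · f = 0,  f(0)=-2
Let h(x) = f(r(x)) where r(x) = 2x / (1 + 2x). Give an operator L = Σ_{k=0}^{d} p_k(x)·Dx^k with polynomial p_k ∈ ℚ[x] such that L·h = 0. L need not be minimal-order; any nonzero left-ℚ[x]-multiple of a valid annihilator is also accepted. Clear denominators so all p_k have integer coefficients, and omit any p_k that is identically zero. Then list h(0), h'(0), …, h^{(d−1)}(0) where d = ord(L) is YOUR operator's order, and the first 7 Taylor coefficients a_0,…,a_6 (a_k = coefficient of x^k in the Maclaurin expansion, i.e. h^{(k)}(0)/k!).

f: a_k = -2, -2, -4, -6, -10, -16, -26, …
f∘r: x↦r, Dx↦Dx/r' in L_f ⇒ L₀.
L = (2 + 12·x) + (-1 - 4·x + 8·x^3)·Dx  (order 1).
h: a_k = -2, -4, -8, 0, -32, 64, -256, …
ICs: h(0) = -2.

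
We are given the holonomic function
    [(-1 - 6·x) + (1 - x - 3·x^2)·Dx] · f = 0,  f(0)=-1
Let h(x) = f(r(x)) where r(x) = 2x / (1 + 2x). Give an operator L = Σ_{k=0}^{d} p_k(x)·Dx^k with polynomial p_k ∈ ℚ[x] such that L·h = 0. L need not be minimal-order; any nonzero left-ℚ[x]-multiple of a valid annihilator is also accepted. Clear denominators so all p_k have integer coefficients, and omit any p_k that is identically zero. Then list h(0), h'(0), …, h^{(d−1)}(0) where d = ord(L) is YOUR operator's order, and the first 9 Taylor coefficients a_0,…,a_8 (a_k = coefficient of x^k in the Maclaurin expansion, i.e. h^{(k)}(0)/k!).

f: a_k = -1, -1, -4, -7, -19, -40, -97, -217, -508, …
L₀ from L_f via x↦r, Dx↦r'^{-1}Dx.
L = (2 + 28·x) + (-1 - 4·x + 8·x^2 + 24·x^3)·Dx  (order 1).
h: a_k = -1, -2, -12, 0, -144, 288, -2304, 8064, -43776, …
ICs: h(0) = -1.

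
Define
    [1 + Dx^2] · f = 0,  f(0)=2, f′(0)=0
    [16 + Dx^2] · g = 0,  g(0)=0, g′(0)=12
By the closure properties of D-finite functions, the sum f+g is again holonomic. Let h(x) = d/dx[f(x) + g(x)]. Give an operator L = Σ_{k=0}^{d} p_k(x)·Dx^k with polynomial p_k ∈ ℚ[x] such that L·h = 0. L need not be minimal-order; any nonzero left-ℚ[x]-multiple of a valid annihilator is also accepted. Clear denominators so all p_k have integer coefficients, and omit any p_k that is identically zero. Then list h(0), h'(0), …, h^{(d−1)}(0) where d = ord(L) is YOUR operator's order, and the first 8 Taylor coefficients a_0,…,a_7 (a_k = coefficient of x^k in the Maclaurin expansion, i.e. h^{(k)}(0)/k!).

L = 16 + 17·Dx^2 + Dx^4  (order 4).
h: a_k = 12, -2, -96, 1/3, 128, -1/60, -1024/15, 1/2520, …
ICs: h(0) = 12, h′(0) = -2, h′′(0) = -192, h′′′(0) = 2.

f: a_k = 2, 0, -1, 0, 1/12, 0, -1/360, 0, …
g: a_k = 0, 12, 0, -32, 0, 128/5, 0, -1024/105, …
Weyl lclm of L_f,L_g ⇒ L₀ (ord ≤ 4).
Differentiate: ansatz ord ≤ ord L₀ ⇒ L.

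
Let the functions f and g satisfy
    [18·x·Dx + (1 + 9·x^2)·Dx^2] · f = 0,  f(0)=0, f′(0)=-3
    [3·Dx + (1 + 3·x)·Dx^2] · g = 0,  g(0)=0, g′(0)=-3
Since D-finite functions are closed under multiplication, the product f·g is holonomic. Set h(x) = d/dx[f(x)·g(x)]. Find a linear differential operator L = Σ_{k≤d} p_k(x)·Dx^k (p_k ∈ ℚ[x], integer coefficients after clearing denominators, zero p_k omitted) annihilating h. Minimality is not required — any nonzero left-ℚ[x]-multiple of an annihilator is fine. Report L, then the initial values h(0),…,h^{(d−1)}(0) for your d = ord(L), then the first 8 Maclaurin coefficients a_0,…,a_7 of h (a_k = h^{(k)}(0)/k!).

L = (648 + 3564·x + 19440·x^2 + 113724·x^3 + 262440·x^4 + 341172·x^5 + 236196·x^7) + (162 + 3348·x + 24948·x^2 + 117612·x^3 + 396576·x^4 + 813564·x^5 + 918540·x^6 + 236196·x^7 + 826686·x^8)·Dx + (36 + 576·x + 5184·x^2 + 25272·x^3 + 87480·x^4 + 227448·x^5 + 419904·x^6 + 472392·x^7 + 236196·x^8 + 472392·x^9)·Dx^2 + (5 + 54·x + 333·x^2 + 1512·x^3 + 5346·x^4 + 14580·x^5 + 30618·x^6 + 52488·x^7 + 59049·x^8 + 39366·x^9 + 59049·x^10)·Dx^3  (order 3).
h: a_k = 0, 18, -81/2, 0, -405/4, 6318/5, -56133/20, 0, …
ICs: h(0) = 0, h′(0) = 18, h′′(0) = -81.

f: a_k = 0, -3, 0, 9, 0, -243/5, 0, 2187/7, …
g: a_k = 0, -3, 9/2, -9, 81/4, -243/5, 243/2, -2187/7, …
Sym-product of L_f,L_g gives L₀ (≤ ord 4).
Derive L from L₀ (diff closure).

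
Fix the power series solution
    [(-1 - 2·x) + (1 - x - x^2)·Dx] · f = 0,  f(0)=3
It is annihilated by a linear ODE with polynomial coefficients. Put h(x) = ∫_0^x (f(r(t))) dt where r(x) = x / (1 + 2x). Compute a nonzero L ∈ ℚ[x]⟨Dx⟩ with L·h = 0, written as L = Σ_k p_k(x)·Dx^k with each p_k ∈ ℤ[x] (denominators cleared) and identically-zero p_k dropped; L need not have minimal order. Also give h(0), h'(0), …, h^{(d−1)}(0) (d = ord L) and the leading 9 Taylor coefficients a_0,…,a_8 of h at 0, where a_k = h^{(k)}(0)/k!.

f: a_k = 3, 3, 6, 9, 15, 24, 39, 63, 102, …
f∘r: x↦r, Dx↦Dx/r' in L_f ⇒ L₀.
h=∫₀ˣh₀: take L = L₀·Dx.
L = (-1 - 4·x)·Dx + (1 + 5·x + 7·x^2 + 2·x^3)·Dx^2  (order 2).
h: a_k = 0, 3, 3/2, 0, -3/4, 9/5, -4, 9, -165/8, …
ICs: h(0) = 0, h′(0) = 3.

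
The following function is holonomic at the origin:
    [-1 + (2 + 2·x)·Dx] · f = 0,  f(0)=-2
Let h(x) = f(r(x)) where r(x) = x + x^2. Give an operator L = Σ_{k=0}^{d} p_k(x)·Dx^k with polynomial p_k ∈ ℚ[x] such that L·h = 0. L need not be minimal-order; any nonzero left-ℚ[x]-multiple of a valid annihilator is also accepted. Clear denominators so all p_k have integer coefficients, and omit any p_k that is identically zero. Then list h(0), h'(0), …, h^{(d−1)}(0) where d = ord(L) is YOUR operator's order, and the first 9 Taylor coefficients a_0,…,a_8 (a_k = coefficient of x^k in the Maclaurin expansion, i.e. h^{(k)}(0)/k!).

f: a_k = -2, -1, 1/4, -1/8, 5/64, -7/128, 21/512, -33/1024, 429/16384, …
h₀=f(r): pull back L_f along r ⇒ L₀.
L = (-1 - 2·x) + (2 + 2·x + 2·x^2)·Dx  (order 1).
h: a_k = -2, -1, -3/4, 3/8, -3/64, -15/128, 57/512, -21/1024, -867/16384, …
ICs: h(0) = -2.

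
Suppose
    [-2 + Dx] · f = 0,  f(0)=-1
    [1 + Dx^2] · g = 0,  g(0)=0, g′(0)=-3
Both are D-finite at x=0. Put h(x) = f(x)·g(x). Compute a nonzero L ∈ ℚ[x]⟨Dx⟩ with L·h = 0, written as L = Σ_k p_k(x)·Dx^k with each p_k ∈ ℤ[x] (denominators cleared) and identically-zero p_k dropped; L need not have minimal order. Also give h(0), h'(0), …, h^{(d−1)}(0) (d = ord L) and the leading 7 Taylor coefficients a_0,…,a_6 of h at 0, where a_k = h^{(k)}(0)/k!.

f: a_k = -1, -2, -2, -4/3, -2/3, -4/15, -4/45, …
g: a_k = 0, -3, 0, 1/2, 0, -1/40, 0, …
Product ⇒ symmetric product L₀, ord ≤ 2.
L = 5 - 4·Dx + Dx^2  (order 2).
h: a_k = 0, 3, 6, 11/2, 3, 41/40, 11/60, …
ICs: h(0) = 0, h′(0) = 3.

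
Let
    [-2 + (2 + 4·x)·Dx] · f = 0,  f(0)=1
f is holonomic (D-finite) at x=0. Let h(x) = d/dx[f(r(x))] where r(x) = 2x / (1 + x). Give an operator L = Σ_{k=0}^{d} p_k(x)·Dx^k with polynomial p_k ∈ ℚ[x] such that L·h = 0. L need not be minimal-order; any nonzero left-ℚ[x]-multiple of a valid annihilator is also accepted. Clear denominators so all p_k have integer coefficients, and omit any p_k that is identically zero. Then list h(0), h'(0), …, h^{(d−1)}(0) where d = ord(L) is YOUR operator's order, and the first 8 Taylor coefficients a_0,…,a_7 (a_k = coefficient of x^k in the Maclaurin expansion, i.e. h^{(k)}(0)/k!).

L = (-4 - 10·x) + (-1 - 6·x - 5·x^2)·Dx  (order 1).
h: a_k = 2, -8, 30, -120, 510, -2256, 10234, -47200, …
ICs: h(0) = 2.

f: a_k = 1, 1, -1/2, 1/2, -5/8, 7/8, -21/16, 33/16, …
f∘r: x↦r, Dx↦Dx/r' in L_f ⇒ L₀.
h₀' ⇒ L via d/dx closure of L₀.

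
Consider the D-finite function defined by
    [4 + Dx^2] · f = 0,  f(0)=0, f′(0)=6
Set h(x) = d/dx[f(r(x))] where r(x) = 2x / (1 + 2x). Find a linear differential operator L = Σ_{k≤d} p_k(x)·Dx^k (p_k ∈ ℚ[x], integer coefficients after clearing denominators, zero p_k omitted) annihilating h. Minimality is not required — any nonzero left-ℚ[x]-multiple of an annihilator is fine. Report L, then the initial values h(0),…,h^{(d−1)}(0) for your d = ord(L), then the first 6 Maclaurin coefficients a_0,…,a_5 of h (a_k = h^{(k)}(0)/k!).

f: a_k = 0, 6, 0, -4, 0, 4/5, …
h₀=f(r): pull back L_f along r ⇒ L₀.
h₀' ⇒ L via d/dx closure of L₀.
L = (40 + 96·x + 96·x^2) + (12 + 72·x + 144·x^2 + 96·x^3)·Dx + (1 + 8·x + 24·x^2 + 32·x^3 + 16·x^4)·Dx^2  (order 2).
h: a_k = 12, -48, 48, 384, -2752, 11520, …
ICs: h(0) = 12, h′(0) = -48.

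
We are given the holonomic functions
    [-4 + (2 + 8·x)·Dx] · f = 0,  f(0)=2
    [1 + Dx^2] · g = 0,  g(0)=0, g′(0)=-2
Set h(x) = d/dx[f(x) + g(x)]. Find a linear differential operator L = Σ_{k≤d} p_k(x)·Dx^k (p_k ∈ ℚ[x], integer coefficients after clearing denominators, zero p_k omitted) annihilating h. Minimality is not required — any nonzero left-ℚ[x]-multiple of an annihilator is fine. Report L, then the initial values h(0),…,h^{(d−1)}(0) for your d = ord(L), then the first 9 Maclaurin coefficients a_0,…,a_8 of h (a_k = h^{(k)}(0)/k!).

L = (-122 - 16·x - 32·x^2) + (-13 - 60·x - 48·x^2 - 64·x^3)·Dx + (-122 - 16·x - 32·x^2)·Dx^2 + (-13 - 60·x - 48·x^2 - 64·x^3)·Dx^3  (order 3).
h: a_k = 2, -8, 25, -80, 3359/12, -1008, 1330561/360, -13728, 1037836799/20160, …
ICs: h(0) = 2, h′(0) = -8, h′′(0) = 50.

f: a_k = 2, 4, -4, 8, -20, 56, -168, 528, -1716, …
g: a_k = 0, -2, 0, 1/3, 0, -1/60, 0, 1/2520, 0, …
Weyl lclm of L_f,L_g ⇒ L₀ (ord ≤ 3).
h₀' ⇒ L via d/dx closure of L₀.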